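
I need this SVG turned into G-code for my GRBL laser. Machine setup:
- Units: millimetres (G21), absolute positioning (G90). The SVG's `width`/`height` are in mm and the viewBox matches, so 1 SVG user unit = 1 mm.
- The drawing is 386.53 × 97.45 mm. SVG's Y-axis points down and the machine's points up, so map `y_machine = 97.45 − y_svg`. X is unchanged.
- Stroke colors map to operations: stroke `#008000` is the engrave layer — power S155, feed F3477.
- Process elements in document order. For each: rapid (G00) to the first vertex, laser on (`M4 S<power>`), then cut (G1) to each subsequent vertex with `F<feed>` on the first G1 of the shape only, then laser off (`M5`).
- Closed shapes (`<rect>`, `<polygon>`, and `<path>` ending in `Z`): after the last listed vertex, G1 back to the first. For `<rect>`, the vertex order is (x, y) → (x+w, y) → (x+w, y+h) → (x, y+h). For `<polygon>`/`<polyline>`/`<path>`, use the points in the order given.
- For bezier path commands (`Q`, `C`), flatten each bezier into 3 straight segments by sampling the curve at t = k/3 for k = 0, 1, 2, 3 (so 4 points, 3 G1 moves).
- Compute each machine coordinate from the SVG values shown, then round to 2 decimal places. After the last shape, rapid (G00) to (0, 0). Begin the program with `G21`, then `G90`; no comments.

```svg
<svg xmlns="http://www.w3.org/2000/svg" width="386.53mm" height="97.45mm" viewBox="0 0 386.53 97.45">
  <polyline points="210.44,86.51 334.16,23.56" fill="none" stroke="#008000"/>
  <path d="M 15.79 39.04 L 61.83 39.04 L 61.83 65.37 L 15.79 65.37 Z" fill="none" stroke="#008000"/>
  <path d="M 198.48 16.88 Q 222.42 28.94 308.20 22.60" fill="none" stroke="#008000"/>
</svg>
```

G21
G90
G00 X210.44 Y10.94
M4 S155
G1 X334.16 Y73.89 F3477
M5
G00 X15.79 Y58.41
M4 S155
G1 X61.83 Y58.41 F3477
G1 X61.83 Y32.08
G1 X15.79 Y32.08
G1 X15.79 Y58.41
M5
G00 X198.48 Y80.57
M4 S155
G1 X221.31 Y74.57 F3477
G1 X257.88 Y72.67
G1 X308.20 Y74.85
M5
G00 X0.00 Y0.00

1 u = 1 mm; y_m = 97.45 − y.

[1] `<polyline>` line segment, #008000→engrave S155 F3477: (210.44,10.94) → (334.16,73.89)

[2] `<path>` rectangle, #008000→engrave S155 F3477: (15.79,58.41) → (61.83,58.41) → (61.83,32.08) → (15.79,32.08) → (15.79,58.41) (closed)

[3] `<path>` quadratic bezier, #008000→engrave S155 F3477: (198.48,80.57) → (221.31,74.57) → (257.88,72.67) → (308.20,74.85)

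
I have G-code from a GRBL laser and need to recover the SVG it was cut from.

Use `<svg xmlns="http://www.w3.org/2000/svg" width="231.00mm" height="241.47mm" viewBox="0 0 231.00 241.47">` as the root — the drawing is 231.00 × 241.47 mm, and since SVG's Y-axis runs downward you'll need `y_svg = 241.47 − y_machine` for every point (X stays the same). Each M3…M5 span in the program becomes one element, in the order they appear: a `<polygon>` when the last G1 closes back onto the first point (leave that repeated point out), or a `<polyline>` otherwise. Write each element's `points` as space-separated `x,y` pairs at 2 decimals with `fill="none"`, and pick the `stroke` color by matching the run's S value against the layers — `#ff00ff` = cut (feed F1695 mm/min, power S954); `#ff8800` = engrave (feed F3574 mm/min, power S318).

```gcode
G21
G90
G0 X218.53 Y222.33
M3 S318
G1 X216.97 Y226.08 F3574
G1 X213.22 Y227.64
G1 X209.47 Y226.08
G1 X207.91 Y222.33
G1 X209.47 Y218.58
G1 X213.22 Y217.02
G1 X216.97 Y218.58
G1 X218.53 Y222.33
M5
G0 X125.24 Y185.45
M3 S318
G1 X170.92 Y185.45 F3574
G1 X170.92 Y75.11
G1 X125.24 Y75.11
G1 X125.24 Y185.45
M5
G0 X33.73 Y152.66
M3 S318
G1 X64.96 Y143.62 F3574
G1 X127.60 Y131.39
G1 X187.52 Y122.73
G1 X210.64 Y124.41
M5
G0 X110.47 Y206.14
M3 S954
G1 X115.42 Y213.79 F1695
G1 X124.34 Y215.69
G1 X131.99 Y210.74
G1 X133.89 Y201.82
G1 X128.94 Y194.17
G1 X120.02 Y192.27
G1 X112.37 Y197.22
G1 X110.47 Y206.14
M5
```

y_svg = 241.47 − y_m.

[1] S318→`#ff8800` (engrave); closed run; points: 218.53,19.14 216.97,15.39 213.22,13.83 209.47,15.39 207.91,19.14 209.47,22.89 213.22,24.45 216.97,22.89

[2] S318→`#ff8800` (engrave); closed run; points: 125.24,56.02 170.92,56.02 170.92,166.36 125.24,166.36

[3] S318→`#ff8800` (engrave); open run; points: 33.73,88.81 64.96,97.85 127.60,110.08 187.52,118.74 210.64,117.06

[4] S954→`#ff00ff` (cut); closed run; points: 110.47,35.33 115.42,27.68 124.34,25.78 131.99,30.73 133.89,39.65 128.94,47.30 120.02,49.20 112.37,44.25

<svg xmlns="http://www.w3.org/2000/svg" width="231.00mm" height="241.47mm" viewBox="0 0 231.00 241.47">
  <polygon points="218.53,19.14 216.97,15.39 213.22,13.83 209.47,15.39 207.91,19.14 209.47,22.89 213.22,24.45 216.97,22.89" fill="none" stroke="#ff8800"/>
  <polygon points="125.24,56.02 170.92,56.02 170.92,166.36 125.24,166.36" fill="none" stroke="#ff8800"/>
  <polyline points="33.73,88.81 64.96,97.85 127.60,110.08 187.52,118.74 210.64,117.06" fill="none" stroke="#ff8800"/>
  <polygon points="110.47,35.33 115.42,27.68 124.34,25.78 131.99,30.73 133.89,39.65 128.94,47.30 120.02,49.20 112.37,44.25" fill="none" stroke="#ff00ff"/>
</svg>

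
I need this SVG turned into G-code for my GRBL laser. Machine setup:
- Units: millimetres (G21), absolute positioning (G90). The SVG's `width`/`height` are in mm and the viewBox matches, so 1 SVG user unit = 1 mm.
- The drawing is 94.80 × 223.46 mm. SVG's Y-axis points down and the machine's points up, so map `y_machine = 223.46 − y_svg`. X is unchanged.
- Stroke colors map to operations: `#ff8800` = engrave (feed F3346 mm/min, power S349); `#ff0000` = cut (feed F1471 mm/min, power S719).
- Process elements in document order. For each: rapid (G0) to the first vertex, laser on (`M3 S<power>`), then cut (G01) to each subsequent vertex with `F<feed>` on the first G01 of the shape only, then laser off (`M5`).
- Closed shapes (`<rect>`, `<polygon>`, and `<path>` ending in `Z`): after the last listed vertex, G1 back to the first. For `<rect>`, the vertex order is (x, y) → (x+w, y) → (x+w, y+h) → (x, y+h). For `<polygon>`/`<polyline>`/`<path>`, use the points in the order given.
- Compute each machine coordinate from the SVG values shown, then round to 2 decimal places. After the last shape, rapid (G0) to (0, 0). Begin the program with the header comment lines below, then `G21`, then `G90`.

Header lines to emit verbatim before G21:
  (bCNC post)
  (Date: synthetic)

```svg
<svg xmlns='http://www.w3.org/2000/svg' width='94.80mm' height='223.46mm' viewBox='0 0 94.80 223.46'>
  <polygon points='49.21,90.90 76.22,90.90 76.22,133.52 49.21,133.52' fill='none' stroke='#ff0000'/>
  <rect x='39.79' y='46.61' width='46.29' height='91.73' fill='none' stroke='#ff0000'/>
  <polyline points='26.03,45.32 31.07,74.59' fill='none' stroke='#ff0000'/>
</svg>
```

(bCNC post)
(Date: synthetic)
G21
G90
G0 X49.21 Y132.56
M3 S719
G01 X76.22 Y132.56 F1471
G01 X76.22 Y89.94
G01 X49.21 Y89.94
G01 X49.21 Y132.56
M5
G0 X39.79 Y176.85
M3 S719
G01 X86.08 Y176.85 F1471
G01 X86.08 Y85.12
G01 X39.79 Y85.12
G01 X39.79 Y176.85
M5
G0 X26.03 Y178.14
M3 S719
G01 X31.07 Y148.87 F1471
M5
G0 X0.00 Y0.00

viewBox `0 0 94.80 223.46` with mm width/height → 1 unit = 1 mm. Flip: y_m = 223.46 − y_svg.

**Shape 1** — `<polygon>` rectangle, stroke `#ff0000` → cut (S719, F1471). Machine vertices: (49.21,132.56) → (76.22,132.56) → (76.22,89.94) → (49.21,89.94) → (49.21,132.56). Closed: final G1 returns to the first vertex.

**Shape 2** — `<rect>` rectangle, stroke `#ff0000` → cut (S719, F1471). Machine vertices: (39.79,176.85) → (86.08,176.85) → (86.08,85.12) → (39.79,85.12) → (39.79,176.85). Closed: final G1 returns to the first vertex.

**Shape 3** — `<polyline>` line segment, stroke `#ff0000` → cut (S719, F1471). Machine vertices: (26.03,178.14) → (31.07,148.87). Open path.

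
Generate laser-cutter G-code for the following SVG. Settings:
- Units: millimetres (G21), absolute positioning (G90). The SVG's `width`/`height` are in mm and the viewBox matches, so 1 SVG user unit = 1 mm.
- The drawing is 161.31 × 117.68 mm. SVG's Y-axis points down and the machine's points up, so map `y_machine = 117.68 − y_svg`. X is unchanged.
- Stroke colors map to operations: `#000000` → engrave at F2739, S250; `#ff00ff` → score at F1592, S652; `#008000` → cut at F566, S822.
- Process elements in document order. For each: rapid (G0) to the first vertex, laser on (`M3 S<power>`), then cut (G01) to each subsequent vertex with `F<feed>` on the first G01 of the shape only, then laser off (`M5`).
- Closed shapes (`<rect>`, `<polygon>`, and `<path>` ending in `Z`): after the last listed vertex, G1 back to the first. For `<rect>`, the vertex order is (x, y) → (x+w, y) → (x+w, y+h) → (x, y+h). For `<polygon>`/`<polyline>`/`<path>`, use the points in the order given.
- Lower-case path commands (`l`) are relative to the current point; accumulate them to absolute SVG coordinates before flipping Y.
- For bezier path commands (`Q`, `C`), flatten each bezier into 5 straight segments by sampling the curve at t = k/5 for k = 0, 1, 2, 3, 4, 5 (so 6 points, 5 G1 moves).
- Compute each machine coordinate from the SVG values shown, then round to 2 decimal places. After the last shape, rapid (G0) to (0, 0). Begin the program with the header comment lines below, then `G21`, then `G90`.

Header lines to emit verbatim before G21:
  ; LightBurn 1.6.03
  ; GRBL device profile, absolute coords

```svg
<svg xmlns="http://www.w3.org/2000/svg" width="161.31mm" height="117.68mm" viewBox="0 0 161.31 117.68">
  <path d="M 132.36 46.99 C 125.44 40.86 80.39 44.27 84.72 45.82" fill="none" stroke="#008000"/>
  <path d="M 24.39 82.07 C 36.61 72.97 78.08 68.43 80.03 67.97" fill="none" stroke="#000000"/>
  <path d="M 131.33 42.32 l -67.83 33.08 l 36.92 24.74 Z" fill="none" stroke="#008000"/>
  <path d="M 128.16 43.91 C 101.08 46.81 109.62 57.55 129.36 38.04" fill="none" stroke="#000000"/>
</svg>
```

1 u = 1 mm; y_m = 117.68 − y.

[1] `<path>` cubic bezier, #008000→cut S822 F566: (132.36,70.69) → (124.33,73.31) → (111.35,74.20) → (97.63,73.88) → (87.35,72.92) → (84.72,71.86)

[2] `<path>` cubic bezier, #000000→engrave S250 F2739: (24.39,35.61) → (34.68,40.53) → (48.69,44.37) → (63.12,47.17) → (74.67,48.94) → (80.03,49.71)

[3] `<path>` closed polygon, #008000→cut S822 F566: (131.33,75.36) → (63.50,42.28) → (100.42,17.54) → (131.33,75.36) (closed)

[4] `<path>` cubic bezier, #000000→engrave S250 F2739: (128.16,73.77) → (115.99,71.39) → (111.20,68.96) → (112.61,68.31) → (119.06,71.26) → (129.36,79.64)

; LightBurn 1.6.03
; GRBL device profile, absolute coords
G21
G90
G0 X132.36 Y70.69
M3 S822
G01 X124.33 Y73.31 F566
G01 X111.35 Y74.20
G01 X97.63 Y73.88
G01 X87.35 Y72.92
G01 X84.72 Y71.86
M5
G0 X24.39 Y35.61
M3 S250
G01 X34.68 Y40.53 F2739
G01 X48.69 Y44.37
G01 X63.12 Y47.17
G01 X74.67 Y48.94
G01 X80.03 Y49.71
M5
G0 X131.33 Y75.36
M3 S822
G01 X63.50 Y42.28 F566
G01 X100.42 Y17.54
G01 X131.33 Y75.36
M5
G0 X128.16 Y73.77
M3 S250
G01 X115.99 Y71.39 F2739
G01 X111.20 Y68.96
G01 X112.61 Y68.31
G01 X119.06 Y71.26
G01 X129.36 Y79.64
M5
G0 X0.00 Y0.00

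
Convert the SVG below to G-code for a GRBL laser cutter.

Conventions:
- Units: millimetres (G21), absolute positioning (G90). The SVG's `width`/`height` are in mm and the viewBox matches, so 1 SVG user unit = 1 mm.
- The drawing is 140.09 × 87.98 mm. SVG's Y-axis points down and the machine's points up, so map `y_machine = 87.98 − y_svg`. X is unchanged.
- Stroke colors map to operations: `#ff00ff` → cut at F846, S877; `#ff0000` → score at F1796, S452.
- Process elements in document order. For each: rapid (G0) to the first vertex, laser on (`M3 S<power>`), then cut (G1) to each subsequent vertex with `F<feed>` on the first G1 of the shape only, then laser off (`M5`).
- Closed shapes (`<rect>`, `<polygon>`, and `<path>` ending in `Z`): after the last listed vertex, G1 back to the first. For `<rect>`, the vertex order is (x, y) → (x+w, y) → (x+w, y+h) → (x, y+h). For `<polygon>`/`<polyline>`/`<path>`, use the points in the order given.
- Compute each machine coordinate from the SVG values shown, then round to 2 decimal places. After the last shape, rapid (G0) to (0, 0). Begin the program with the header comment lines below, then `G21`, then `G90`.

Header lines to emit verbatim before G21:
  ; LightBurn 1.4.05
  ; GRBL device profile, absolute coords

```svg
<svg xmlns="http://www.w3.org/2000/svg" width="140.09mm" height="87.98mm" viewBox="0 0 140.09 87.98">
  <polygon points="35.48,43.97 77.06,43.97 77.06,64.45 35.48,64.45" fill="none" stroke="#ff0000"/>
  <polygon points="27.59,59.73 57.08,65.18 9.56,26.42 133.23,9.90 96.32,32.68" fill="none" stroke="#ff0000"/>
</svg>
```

viewBox `0 0 140.09 87.98` with mm width/height → 1 unit = 1 mm. Flip: y_m = 87.98 − y_svg.

**Shape 1** — `<polygon>` rectangle, stroke `#ff0000` → score (S452, F1796). Machine vertices: (35.48,44.01) → (77.06,44.01) → (77.06,23.53) → (35.48,23.53) → (35.48,44.01). Closed: final G1 returns to the first vertex.

**Shape 2** — `<polygon>` closed polygon, stroke `#ff0000` → score (S452, F1796). Machine vertices: (27.59,28.25) → (57.08,22.80) → (9.56,61.56) → (133.23,78.08) → (96.32,55.30) → (27.59,28.25). Closed: final G1 returns to the first vertex.

; LightBurn 1.4.05
; GRBL device profile, absolute coords
G21
G90
G0 X35.48 Y44.01
M3 S452
G1 X77.06 Y44.01 F1796
G1 X77.06 Y23.53
G1 X35.48 Y23.53
G1 X35.48 Y44.01
M5
G0 X27.59 Y28.25
M3 S452
G1 X57.08 Y22.80 F1796
G1 X9.56 Y61.56
G1 X133.23 Y78.08
G1 X96.32 Y55.30
G1 X27.59 Y28.25
M5
G0 X0.00 Y0.00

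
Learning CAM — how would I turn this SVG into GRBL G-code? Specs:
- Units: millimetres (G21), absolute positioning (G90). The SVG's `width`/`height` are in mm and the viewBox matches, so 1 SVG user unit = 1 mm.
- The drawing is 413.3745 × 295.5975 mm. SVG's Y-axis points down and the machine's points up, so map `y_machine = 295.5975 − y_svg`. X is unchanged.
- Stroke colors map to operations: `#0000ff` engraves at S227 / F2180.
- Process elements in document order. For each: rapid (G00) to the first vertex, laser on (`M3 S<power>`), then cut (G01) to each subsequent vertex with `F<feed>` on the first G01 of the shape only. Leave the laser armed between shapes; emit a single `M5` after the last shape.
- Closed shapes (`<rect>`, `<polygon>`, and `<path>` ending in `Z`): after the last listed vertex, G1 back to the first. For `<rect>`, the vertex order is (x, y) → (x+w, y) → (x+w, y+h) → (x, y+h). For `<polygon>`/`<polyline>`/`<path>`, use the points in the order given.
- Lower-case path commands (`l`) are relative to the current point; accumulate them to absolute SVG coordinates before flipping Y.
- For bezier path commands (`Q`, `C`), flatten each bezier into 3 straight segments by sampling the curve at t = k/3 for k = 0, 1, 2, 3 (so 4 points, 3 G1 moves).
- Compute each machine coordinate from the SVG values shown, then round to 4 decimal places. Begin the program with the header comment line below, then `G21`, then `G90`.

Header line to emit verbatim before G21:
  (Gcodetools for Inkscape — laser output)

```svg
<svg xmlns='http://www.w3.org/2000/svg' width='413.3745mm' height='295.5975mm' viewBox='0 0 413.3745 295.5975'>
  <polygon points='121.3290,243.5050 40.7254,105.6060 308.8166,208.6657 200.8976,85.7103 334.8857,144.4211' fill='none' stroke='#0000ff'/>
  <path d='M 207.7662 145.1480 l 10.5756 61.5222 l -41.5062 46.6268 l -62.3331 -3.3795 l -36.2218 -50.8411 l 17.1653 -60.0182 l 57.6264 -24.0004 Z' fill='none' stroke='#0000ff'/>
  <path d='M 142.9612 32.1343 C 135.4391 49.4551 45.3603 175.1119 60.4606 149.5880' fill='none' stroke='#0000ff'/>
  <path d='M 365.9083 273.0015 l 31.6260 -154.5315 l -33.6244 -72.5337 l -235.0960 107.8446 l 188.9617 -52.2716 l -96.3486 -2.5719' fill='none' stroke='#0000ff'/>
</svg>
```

viewBox `0 0 413.3745 295.5975` with mm width/height → 1 unit = 1 mm. Flip: y_m = 295.5975 − y_svg.

**Shape 1** — `<polygon>` closed polygon, stroke `#0000ff` → engrave (S227, F2180). Machine vertices: (121.3290,52.0925) → (40.7254,189.9915) → (308.8166,86.9318) → (200.8976,209.8872) → (334.8857,151.1764) → (121.3290,52.0925). Closed: final G1 returns to the first vertex.

**Shape 2** — `<path>` regular polygon, stroke `#0000ff` → engrave (S227, F2180). Machine vertices: (207.7662,150.4495) → (218.3418,88.9273) → (176.8356,42.3005) → (114.5025,45.6800) → (78.2807,96.5211) → (95.4460,156.5393) → (153.0724,180.5397) → (207.7662,150.4495). Closed: final G1 returns to the first vertex.

**Shape 3** — `<path>` cubic bezier, stroke `#0000ff` → engrave (S227, F2180). Control points (SVG): P0=(142.9612,32.1343), P1=(135.4391,49.4551), P2=(45.3603,175.1119), P3=(60.4606,149.5880); sampled at t=k/3. Machine vertices: (142.9612,263.4632) → (114.8734,219.6421) → (73.4668,161.2674) → (60.4606,146.0095). Open path.

**Shape 4** — `<path>` open polyline, stroke `#0000ff` → engrave (S227, F2180). Machine vertices: (365.9083,22.5960) → (397.5343,177.1275) → (363.9099,249.6612) → (128.8139,141.8166) → (317.7756,194.0882) → (221.4270,196.6601). Open path.

(Gcodetools for Inkscape — laser output)
G21
G90
G00 X121.3290 Y52.0925
M3 S227
G01 X40.7254 Y189.9915 F2180
G01 X308.8166 Y86.9318
G01 X200.8976 Y209.8872
G01 X334.8857 Y151.1764
G01 X121.3290 Y52.0925
G00 X207.7662 Y150.4495
M3 S227
G01 X218.3418 Y88.9273 F2180
G01 X176.8356 Y42.3005
G01 X114.5025 Y45.6800
G01 X78.2807 Y96.5211
G01 X95.4460 Y156.5393
G01 X153.0724 Y180.5397
G01 X207.7662 Y150.4495
G00 X142.9612 Y263.4632
M3 S227
G01 X114.8734 Y219.6421 F2180
G01 X73.4668 Y161.2674
G01 X60.4606 Y146.0095
G00 X365.9083 Y22.5960
M3 S227
G01 X397.5343 Y177.1275 F2180
G01 X363.9099 Y249.6612
G01 X128.8139 Y141.8166
G01 X317.7756 Y194.0882
G01 X221.4270 Y196.6601
M5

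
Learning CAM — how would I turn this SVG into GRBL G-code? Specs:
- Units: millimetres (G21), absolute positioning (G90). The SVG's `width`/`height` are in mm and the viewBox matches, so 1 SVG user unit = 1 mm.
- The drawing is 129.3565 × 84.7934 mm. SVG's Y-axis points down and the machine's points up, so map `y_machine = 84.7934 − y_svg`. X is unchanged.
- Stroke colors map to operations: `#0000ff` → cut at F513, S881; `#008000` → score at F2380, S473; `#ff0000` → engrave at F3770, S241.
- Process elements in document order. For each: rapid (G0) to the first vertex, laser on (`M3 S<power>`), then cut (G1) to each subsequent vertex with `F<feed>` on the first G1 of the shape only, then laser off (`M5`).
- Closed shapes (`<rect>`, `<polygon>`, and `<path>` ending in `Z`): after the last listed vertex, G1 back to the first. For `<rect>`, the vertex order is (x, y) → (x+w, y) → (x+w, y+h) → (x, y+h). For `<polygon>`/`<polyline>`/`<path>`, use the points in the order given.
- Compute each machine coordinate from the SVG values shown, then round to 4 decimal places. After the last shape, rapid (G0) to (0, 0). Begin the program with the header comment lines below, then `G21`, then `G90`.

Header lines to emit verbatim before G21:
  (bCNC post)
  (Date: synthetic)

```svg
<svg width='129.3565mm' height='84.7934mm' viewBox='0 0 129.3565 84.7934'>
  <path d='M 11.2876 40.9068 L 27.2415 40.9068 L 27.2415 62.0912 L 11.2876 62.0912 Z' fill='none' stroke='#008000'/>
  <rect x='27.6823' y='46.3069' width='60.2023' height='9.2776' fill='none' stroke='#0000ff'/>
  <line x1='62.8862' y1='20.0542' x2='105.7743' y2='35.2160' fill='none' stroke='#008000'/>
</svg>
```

viewBox `0 0 129.3565 84.7934` with mm width/height → 1 unit = 1 mm. Flip: y_m = 84.7934 − y_svg.

**Shape 1** — `<path>` rectangle, stroke `#008000` → score (S473, F2380). Machine vertices: (11.2876,43.8866) → (27.2415,43.8866) → (27.2415,22.7022) → (11.2876,22.7022) → (11.2876,43.8866). Closed: final G1 returns to the first vertex.

**Shape 2** — `<rect>` rectangle, stroke `#0000ff` → cut (S881, F513). Machine vertices: (27.6823,38.4865) → (87.8846,38.4865) → (87.8846,29.2089) → (27.6823,29.2089) → (27.6823,38.4865). Closed: final G1 returns to the first vertex.

**Shape 3** — `<line>` line segment, stroke `#008000` → score (S473, F2380). Machine vertices: (62.8862,64.7392) → (105.7743,49.5774). Open path.

(bCNC post)
(Date: synthetic)
G21
G90
G0 X11.2876 Y43.8866
M3 S473
G1 X27.2415 Y43.8866 F2380
G1 X27.2415 Y22.7022
G1 X11.2876 Y22.7022
G1 X11.2876 Y43.8866
M5
G0 X27.6823 Y38.4865
M3 S881
G1 X87.8846 Y38.4865 F513
G1 X87.8846 Y29.2089
G1 X27.6823 Y29.2089
G1 X27.6823 Y38.4865
M5
G0 X62.8862 Y64.7392
M3 S473
G1 X105.7743 Y49.5774 F2380
M5
G0 X0.0000 Y0.0000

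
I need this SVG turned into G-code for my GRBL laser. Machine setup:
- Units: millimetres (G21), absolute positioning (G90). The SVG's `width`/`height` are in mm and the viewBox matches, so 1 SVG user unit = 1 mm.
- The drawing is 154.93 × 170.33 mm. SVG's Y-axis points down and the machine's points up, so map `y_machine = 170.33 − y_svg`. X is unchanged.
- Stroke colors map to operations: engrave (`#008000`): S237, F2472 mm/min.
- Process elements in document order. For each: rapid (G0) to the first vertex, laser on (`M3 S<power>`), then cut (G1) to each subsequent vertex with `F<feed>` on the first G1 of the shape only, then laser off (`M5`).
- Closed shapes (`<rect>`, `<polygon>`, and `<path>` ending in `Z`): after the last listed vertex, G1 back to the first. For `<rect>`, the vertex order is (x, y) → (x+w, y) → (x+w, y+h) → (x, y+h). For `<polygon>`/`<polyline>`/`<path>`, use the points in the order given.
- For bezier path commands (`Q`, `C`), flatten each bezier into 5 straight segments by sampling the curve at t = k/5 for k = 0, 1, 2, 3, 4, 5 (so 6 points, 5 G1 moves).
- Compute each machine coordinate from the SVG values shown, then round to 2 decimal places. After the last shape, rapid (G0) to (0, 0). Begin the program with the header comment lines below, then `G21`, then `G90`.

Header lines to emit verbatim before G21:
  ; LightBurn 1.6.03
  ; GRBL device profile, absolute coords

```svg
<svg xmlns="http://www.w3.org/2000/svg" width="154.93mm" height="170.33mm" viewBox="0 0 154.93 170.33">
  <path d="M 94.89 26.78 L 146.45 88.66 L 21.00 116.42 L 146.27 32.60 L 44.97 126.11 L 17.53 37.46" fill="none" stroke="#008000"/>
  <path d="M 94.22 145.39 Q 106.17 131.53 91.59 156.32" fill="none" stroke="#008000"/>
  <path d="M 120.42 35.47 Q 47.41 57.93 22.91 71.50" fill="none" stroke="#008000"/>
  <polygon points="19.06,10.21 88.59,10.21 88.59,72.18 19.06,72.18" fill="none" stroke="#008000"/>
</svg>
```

; LightBurn 1.6.03
; GRBL device profile, absolute coords
G21
G90
G0 X94.89 Y143.55
M3 S237
G1 X146.45 Y81.67 F2472
G1 X21.00 Y53.91
G1 X146.27 Y137.73
G1 X44.97 Y44.22
G1 X17.53 Y132.87
M5
G0 X94.22 Y24.94
M3 S237
G1 X97.94 Y28.94 F2472
G1 X99.54 Y29.84
G1 X99.01 Y27.66
G1 X96.36 Y22.38
G1 X91.59 Y14.01
M5
G0 X120.42 Y134.86
M3 S237
G1 X93.16 Y126.23 F2472
G1 X69.77 Y118.31
G1 X50.27 Y111.11
G1 X34.65 Y104.61
G1 X22.91 Y98.83
M5
G0 X19.06 Y160.12
M3 S237
G1 X88.59 Y160.12 F2472
G1 X88.59 Y98.15
G1 X19.06 Y98.15
G1 X19.06 Y160.12
M5
G0 X0.00 Y0.00

1 u = 1 mm; y_m = 170.33 − y.

[1] `<path>` open polyline, #008000→engrave S237 F2472: (94.89,143.55) → (146.45,81.67) → (21.00,53.91) → (146.27,137.73) → (44.97,44.22) → (17.53,132.87)

[2] `<path>` quadratic bezier, #008000→engrave S237 F2472: (94.22,24.94) → (97.94,28.94) → (99.54,29.84) → (99.01,27.66) → (96.36,22.38) → (91.59,14.01)

[3] `<path>` quadratic bezier, #008000→engrave S237 F2472: (120.42,134.86) → (93.16,126.23) → (69.77,118.31) → (50.27,111.11) → (34.65,104.61) → (22.91,98.83)

[4] `<polygon>` rectangle, #008000→engrave S237 F2472: (19.06,160.12) → (88.59,160.12) → (88.59,98.15) → (19.06,98.15) → (19.06,160.12) (closed)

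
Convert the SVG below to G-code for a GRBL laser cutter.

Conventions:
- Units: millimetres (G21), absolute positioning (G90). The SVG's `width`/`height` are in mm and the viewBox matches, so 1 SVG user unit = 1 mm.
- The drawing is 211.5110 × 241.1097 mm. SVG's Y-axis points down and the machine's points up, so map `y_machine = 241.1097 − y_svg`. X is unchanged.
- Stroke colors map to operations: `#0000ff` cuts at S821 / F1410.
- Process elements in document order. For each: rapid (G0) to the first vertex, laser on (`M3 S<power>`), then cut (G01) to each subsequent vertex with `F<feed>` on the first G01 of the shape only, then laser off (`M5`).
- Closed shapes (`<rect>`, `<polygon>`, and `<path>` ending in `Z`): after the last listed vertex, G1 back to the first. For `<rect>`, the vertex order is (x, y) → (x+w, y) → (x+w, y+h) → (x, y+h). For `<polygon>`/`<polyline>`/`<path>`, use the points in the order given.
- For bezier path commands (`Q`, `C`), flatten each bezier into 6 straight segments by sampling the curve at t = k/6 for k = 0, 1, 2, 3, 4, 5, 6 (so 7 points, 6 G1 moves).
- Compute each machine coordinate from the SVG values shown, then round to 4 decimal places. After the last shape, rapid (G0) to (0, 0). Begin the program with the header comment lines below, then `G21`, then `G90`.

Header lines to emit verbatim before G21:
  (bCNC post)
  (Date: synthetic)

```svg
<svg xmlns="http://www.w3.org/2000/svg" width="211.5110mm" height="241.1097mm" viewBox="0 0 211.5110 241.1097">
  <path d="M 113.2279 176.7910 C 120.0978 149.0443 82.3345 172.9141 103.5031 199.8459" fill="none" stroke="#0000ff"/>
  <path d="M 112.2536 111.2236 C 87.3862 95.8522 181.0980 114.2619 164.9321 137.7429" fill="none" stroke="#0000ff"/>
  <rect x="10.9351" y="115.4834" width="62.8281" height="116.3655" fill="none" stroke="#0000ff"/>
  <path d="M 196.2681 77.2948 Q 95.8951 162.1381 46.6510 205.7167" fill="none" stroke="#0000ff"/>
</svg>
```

(bCNC post)
(Date: synthetic)
G21
G90
G0 X113.2279 Y64.3187
M3 S821
G01 X113.4229 Y74.1155 F1410
G01 X109.0558 Y76.6582
G01 X103.0035 Y73.2957
G01 X98.1427 Y65.3766
G01 X97.3503 Y54.2497
G01 X103.5031 Y41.2638
M5
G0 X112.2536 Y129.8861
M3 S821
G01 X108.6438 Y134.8896 F1410
G01 X118.4512 Y135.0605
G01 X135.3298 Y131.1961
G01 X152.9335 Y124.0940
G01 X164.9162 Y114.5518
G01 X164.9321 Y103.3668
M5
G0 X10.9351 Y125.6263
M3 S821
G01 X73.7632 Y125.6263 F1410
G01 X73.7632 Y9.2608
G01 X10.9351 Y9.2608
G01 X10.9351 Y125.6263
M5
G0 X196.2681 Y163.8149
M3 S821
G01 X164.2307 Y136.6800 F1410
G01 X135.0338 Y111.8377
G01 X108.6773 Y89.2878
G01 X85.1614 Y69.0304
G01 X64.4859 Y51.0654
G01 X46.6510 Y35.3930
M5
G0 X0.0000 Y0.0000

viewBox `0 0 211.5110 241.1097` with mm width/height → 1 unit = 1 mm. Flip: y_m = 241.1097 − y_svg.

**Shape 1** — `<path>` cubic bezier, stroke `#0000ff` → cut (S821, F1410). Control points (SVG): P0=(113.2279,176.7910), P1=(120.0978,149.0443), P2=(82.3345,172.9141), P3=(103.5031,199.8459); sampled at t=k/6. Machine vertices: (113.2279,64.3187) → (113.4229,74.1155) → (109.0558,76.6582) → (103.0035,73.2957) → (98.1427,65.3766) → (97.3503,54.2497) → (103.5031,41.2638). Open path.

**Shape 2** — `<path>` cubic bezier, stroke `#0000ff` → cut (S821, F1410). Control points (SVG): P0=(112.2536,111.2236), P1=(87.3862,95.8522), P2=(181.0980,114.2619), P3=(164.9321,137.7429); sampled at t=k/6. Machine vertices: (112.2536,129.8861) → (108.6438,134.8896) → (118.4512,135.0605) → (135.3298,131.1961) → (152.9335,124.0940) → (164.9162,114.5518) → (164.9321,103.3668). Open path.

**Shape 3** — `<rect>` rectangle, stroke `#0000ff` → cut (S821, F1410). Machine vertices: (10.9351,125.6263) → (73.7632,125.6263) → (73.7632,9.2608) → (10.9351,9.2608) → (10.9351,125.6263). Closed: final G1 returns to the first vertex.

**Shape 4** — `<path>` quadratic bezier, stroke `#0000ff` → cut (S821, F1410). Control points (SVG): P0=(196.2681,77.2948), P1=(95.8951,162.1381), P2=(46.6510,205.7167); sampled at t=k/6. Machine vertices: (196.2681,163.8149) → (164.2307,136.6800) → (135.0338,111.8377) → (108.6773,89.2878) → (85.1614,69.0304) → (64.4859,51.0654) → (46.6510,35.3930). Open path.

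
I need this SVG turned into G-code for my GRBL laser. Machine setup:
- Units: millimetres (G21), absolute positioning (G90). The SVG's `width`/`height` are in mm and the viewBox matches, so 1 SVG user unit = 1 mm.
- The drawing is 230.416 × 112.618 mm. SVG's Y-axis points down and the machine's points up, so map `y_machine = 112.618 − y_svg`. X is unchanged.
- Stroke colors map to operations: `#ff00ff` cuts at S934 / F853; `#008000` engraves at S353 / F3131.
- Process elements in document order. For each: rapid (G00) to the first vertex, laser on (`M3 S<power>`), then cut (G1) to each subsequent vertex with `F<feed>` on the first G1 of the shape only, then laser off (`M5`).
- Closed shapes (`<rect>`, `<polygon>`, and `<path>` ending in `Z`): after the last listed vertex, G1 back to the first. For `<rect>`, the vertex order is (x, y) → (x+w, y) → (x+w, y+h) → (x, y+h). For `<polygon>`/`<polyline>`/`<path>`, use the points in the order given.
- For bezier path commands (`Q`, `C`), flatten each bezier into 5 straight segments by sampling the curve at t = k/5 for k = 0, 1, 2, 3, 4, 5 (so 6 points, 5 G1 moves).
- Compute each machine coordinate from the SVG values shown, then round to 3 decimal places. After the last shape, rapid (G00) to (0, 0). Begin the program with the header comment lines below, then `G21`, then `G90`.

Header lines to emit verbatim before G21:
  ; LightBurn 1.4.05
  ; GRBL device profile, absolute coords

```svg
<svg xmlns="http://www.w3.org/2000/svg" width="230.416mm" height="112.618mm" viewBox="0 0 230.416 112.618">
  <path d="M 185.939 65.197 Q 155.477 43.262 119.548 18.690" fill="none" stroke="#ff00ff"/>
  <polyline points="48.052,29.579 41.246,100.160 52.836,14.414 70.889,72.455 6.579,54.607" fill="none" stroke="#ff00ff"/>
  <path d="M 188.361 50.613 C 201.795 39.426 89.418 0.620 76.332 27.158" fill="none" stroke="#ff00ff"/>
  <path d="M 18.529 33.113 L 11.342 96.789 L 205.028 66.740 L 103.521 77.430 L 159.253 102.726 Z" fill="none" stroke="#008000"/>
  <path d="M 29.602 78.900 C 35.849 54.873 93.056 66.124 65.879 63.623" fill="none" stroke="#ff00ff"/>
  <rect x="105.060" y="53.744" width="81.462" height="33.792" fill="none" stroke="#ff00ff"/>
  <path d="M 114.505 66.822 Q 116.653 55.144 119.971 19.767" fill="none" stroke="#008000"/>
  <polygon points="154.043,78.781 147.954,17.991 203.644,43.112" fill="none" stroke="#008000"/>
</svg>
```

Since the viewBox matches the mm dimensions, user units are millimetres directly. The only transform is the Y-flip y_m = 112.618 − y_svg.

Shape 1 is a quadratic bezier drawn with `<path>`. Its stroke #ff00ff means cut at S934, F853. After flipping Y the toolpath is (185.939,47.421) → (173.536,56.300) → (160.695,65.391) → (147.416,74.692) → (133.701,84.205) → (119.548,93.928).

Shape 2 is a open polyline drawn with `<polyline>`. Its stroke #ff00ff means cut at S934, F853. After flipping Y the toolpath is (48.052,83.039) → (41.246,12.458) → (52.836,98.204) → (70.889,40.163) → (6.579,58.011).

Shape 3 is a cubic bezier drawn with `<path>`. Its stroke #ff00ff means cut at S934, F853. After flipping Y the toolpath is (188.361,62.005) → (183.125,71.288) → (158.499,82.737) → (125.288,91.890) → (94.298,94.285) → (76.332,85.460).

Shape 4 is a closed polygon drawn with `<path>`. Its stroke #008000 means engrave at S353, F3131. After flipping Y the toolpath is (18.529,79.505) → (11.342,15.829) → (205.028,45.878) → (103.521,35.188) → (159.253,9.892) → (18.529,79.505), returning to the start.

Shape 5 is a cubic bezier drawn with `<path>`. Its stroke #ff00ff means cut at S934, F853. After flipping Y the toolpath is (29.602,33.718) → (38.383,44.293) → (52.897,48.755) → (66.649,49.457) → (73.142,48.752) → (65.879,48.995).

Shape 6 is a rectangle drawn with `<rect>`. Its stroke #ff00ff means cut at S934, F853. After flipping Y the toolpath is (105.060,58.874) → (186.522,58.874) → (186.522,25.082) → (105.060,25.082) → (105.060,58.874), returning to the start.

Shape 7 is a quadratic bezier drawn with `<path>`. Its stroke #008000 means engrave at S353, F3131. After flipping Y the toolpath is (114.505,45.796) → (115.411,51.415) → (116.411,58.930) → (117.504,68.341) → (118.691,79.648) → (119.971,92.851).

Shape 8 is a regular polygon drawn with `<polygon>`. Its stroke #008000 means engrave at S353, F3131. After flipping Y the toolpath is (154.043,33.837) → (147.954,94.627) → (203.644,69.506) → (154.043,33.837), returning to the start.

; LightBurn 1.4.05
; GRBL device profile, absolute coords
G21
G90
G00 X185.939 Y47.421
M3 S934
G1 X173.536 Y56.300 F853
G1 X160.695 Y65.391
G1 X147.416 Y74.692
G1 X133.701 Y84.205
G1 X119.548 Y93.928
M5
G00 X48.052 Y83.039
M3 S934
G1 X41.246 Y12.458 F853
G1 X52.836 Y98.204
G1 X70.889 Y40.163
G1 X6.579 Y58.011
M5
G00 X188.361 Y62.005
M3 S934
G1 X183.125 Y71.288 F853
G1 X158.499 Y82.737
G1 X125.288 Y91.890
G1 X94.298 Y94.285
G1 X76.332 Y85.460
M5
G00 X18.529 Y79.505
M3 S353
G1 X11.342 Y15.829 F3131
G1 X205.028 Y45.878
G1 X103.521 Y35.188
G1 X159.253 Y9.892
G1 X18.529 Y79.505
M5
G00 X29.602 Y33.718
M3 S934
G1 X38.383 Y44.293 F853
G1 X52.897 Y48.755
G1 X66.649 Y49.457
G1 X73.142 Y48.752
G1 X65.879 Y48.995
M5
G00 X105.060 Y58.874
M3 S934
G1 X186.522 Y58.874 F853
G1 X186.522 Y25.082
G1 X105.060 Y25.082
G1 X105.060 Y58.874
M5
G00 X114.505 Y45.796
M3 S353
G1 X115.411 Y51.415 F3131
G1 X116.411 Y58.930
G1 X117.504 Y68.341
G1 X118.691 Y79.648
G1 X119.971 Y92.851
M5
G00 X154.043 Y33.837
M3 S353
G1 X147.954 Y94.627 F3131
G1 X203.644 Y69.506
G1 X154.043 Y33.837
M5
G00 X0.000 Y0.000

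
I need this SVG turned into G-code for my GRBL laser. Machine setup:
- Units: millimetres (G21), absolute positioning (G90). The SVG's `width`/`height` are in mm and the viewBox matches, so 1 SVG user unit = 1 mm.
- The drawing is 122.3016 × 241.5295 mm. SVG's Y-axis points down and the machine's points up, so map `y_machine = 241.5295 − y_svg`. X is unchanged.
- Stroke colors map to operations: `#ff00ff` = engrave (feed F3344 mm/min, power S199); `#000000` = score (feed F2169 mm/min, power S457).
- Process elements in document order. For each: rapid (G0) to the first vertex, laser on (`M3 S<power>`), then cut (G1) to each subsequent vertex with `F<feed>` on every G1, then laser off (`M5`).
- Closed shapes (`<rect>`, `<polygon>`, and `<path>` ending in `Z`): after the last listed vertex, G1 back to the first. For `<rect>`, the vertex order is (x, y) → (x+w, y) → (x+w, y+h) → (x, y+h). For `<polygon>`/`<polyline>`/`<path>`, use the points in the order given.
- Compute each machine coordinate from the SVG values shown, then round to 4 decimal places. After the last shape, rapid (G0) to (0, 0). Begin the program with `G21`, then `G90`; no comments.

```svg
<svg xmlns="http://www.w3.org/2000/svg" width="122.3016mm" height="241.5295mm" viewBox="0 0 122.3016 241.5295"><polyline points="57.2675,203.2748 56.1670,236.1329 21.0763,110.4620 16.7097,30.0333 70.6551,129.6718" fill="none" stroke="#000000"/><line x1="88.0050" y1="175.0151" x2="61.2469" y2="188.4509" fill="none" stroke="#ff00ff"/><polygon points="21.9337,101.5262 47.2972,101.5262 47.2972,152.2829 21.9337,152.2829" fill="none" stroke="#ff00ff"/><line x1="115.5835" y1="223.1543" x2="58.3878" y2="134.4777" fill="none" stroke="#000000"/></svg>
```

G21
G90
G0 X57.2675 Y38.2547
M3 S457
G1 X56.1670 Y5.3966 F2169
G1 X21.0763 Y131.0675 F2169
G1 X16.7097 Y211.4962 F2169
G1 X70.6551 Y111.8577 F2169
M5
G0 X88.0050 Y66.5144
M3 S199
G1 X61.2469 Y53.0786 F3344
M5
G0 X21.9337 Y140.0033
M3 S199
G1 X47.2972 Y140.0033 F3344
G1 X47.2972 Y89.2466 F3344
G1 X21.9337 Y89.2466 F3344
G1 X21.9337 Y140.0033 F3344
M5
G0 X115.5835 Y18.3752
M3 S457
G1 X58.3878 Y107.0518 F2169
M5
G0 X0.0000 Y0.0000

1 u = 1 mm; y_m = 241.5295 − y.

[1] `<polyline>` open polyline, #000000→score S457 F2169: (57.2675,38.2547) → (56.1670,5.3966) → (21.0763,131.0675) → (16.7097,211.4962) → (70.6551,111.8577)

[2] `<line>` line segment, #ff00ff→engrave S199 F3344: (88.0050,66.5144) → (61.2469,53.0786)

[3] `<polygon>` rectangle, #ff00ff→engrave S199 F3344: (21.9337,140.0033) → (47.2972,140.0033) → (47.2972,89.2466) → (21.9337,89.2466) → (21.9337,140.0033) (closed)

[4] `<line>` line segment, #000000→score S457 F2169: (115.5835,18.3752) → (58.3878,107.0518)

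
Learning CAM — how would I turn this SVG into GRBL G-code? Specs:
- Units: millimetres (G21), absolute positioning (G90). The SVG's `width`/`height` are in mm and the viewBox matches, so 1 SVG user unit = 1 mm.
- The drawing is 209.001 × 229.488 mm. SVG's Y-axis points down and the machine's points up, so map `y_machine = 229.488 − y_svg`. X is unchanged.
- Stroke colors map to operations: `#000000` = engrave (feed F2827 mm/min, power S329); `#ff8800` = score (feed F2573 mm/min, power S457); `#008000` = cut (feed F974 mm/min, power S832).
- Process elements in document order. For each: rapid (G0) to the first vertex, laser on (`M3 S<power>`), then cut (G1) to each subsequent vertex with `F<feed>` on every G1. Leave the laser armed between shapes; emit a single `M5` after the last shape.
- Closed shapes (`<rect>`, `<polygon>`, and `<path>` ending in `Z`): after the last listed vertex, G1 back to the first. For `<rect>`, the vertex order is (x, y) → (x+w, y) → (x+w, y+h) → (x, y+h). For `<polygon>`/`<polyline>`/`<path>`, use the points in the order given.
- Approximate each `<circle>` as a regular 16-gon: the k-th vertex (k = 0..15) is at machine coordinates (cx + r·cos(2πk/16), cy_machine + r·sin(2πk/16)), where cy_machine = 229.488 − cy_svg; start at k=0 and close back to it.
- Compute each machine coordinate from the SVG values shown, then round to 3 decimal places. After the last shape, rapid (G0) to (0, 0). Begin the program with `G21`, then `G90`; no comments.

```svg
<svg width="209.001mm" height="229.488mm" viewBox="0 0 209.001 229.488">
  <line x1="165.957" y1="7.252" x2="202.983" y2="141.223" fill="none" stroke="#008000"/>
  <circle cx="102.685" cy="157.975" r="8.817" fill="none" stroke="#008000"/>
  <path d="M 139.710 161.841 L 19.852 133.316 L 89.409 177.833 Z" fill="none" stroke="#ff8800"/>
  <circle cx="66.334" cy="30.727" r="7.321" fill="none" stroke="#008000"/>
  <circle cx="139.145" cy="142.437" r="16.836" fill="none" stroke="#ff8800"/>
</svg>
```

G21
G90
G0 X165.957 Y222.236
M3 S832
G1 X202.983 Y88.265 F974
G0 X111.502 Y71.513
M3 S832
G1 X110.831 Y74.887 F974
G1 X108.920 Y77.748 F974
G1 X106.059 Y79.659 F974
G1 X102.685 Y80.330 F974
G1 X99.311 Y79.659 F974
G1 X96.450 Y77.748 F974
G1 X94.539 Y74.887 F974
G1 X93.868 Y71.513 F974
G1 X94.539 Y68.139 F974
G1 X96.450 Y65.278 F974
G1 X99.311 Y63.367 F974
G1 X102.685 Y62.696 F974
G1 X106.059 Y63.367 F974
G1 X108.920 Y65.278 F974
G1 X110.831 Y68.139 F974
G1 X111.502 Y71.513 F974
G0 X139.710 Y67.647
M3 S457
G1 X19.852 Y96.172 F2573
G1 X89.409 Y51.655 F2573
G1 X139.710 Y67.647 F2573
G0 X73.655 Y198.761
M3 S832
G1 X73.098 Y201.563 F974
G1 X71.511 Y203.938 F974
G1 X69.136 Y205.525 F974
G1 X66.334 Y206.082 F974
G1 X63.532 Y205.525 F974
G1 X61.157 Y203.938 F974
G1 X59.570 Y201.563 F974
G1 X59.013 Y198.761 F974
G1 X59.570 Y195.959 F974
G1 X61.157 Y193.584 F974
G1 X63.532 Y191.997 F974
G1 X66.334 Y191.440 F974
G1 X69.136 Y191.997 F974
G1 X71.511 Y193.584 F974
G1 X73.098 Y195.959 F974
G1 X73.655 Y198.761 F974
G0 X155.981 Y87.051
M3 S457
G1 X154.699 Y93.494 F2573
G1 X151.050 Y98.956 F2573
G1 X145.588 Y102.605 F2573
G1 X139.145 Y103.887 F2573
G1 X132.702 Y102.605 F2573
G1 X127.240 Y98.956 F2573
G1 X123.591 Y93.494 F2573
G1 X122.309 Y87.051 F2573
G1 X123.591 Y80.608 F2573
G1 X127.240 Y75.146 F2573
G1 X132.702 Y71.497 F2573
G1 X139.145 Y70.215 F2573
G1 X145.588 Y71.497 F2573
G1 X151.050 Y75.146 F2573
G1 X154.699 Y80.608 F2573
G1 X155.981 Y87.051 F2573
M5
G0 X0.000 Y0.000

Since the viewBox matches the mm dimensions, user units are millimetres directly. The only transform is the Y-flip y_m = 229.488 − y_svg.

Shape 1 is a line segment drawn with `<line>`. Its stroke #008000 means cut at S832, F974. After flipping Y the toolpath is (165.957,222.236) → (202.983,88.265).

Shape 2 is a circle drawn with `<circle>`. Its stroke #008000 means cut at S832, F974. After flipping Y the toolpath is (111.502,71.513) → (110.831,74.887) → (108.920,77.748) → (106.059,79.659) → (102.685,80.330) → (99.311,79.659) → (96.450,77.748) → (94.539,74.887) → (93.868,71.513) → (94.539,68.139) → (96.450,65.278) → (99.311,63.367) → (102.685,62.696) → (106.059,63.367) → (108.920,65.278) → (110.831,68.139) → (111.502,71.513), returning to the start.

Shape 3 is a closed polygon drawn with `<path>`. Its stroke #ff8800 means score at S457, F2573. After flipping Y the toolpath is (139.710,67.647) → (19.852,96.172) → (89.409,51.655) → (139.710,67.647), returning to the start.

Shape 4 is a circle drawn with `<circle>`. Its stroke #008000 means cut at S832, F974. After flipping Y the toolpath is (73.655,198.761) → (73.098,201.563) → (71.511,203.938) → (69.136,205.525) → (66.334,206.082) → (63.532,205.525) → (61.157,203.938) → (59.570,201.563) → (59.013,198.761) → (59.570,195.959) → (61.157,193.584) → (63.532,191.997) → (66.334,191.440) → (69.136,191.997) → (71.511,193.584) → (73.098,195.959) → (73.655,198.761), returning to the start.

Shape 5 is a circle drawn with `<circle>`. Its stroke #ff8800 means score at S457, F2573. After flipping Y the toolpath is (155.981,87.051) → (154.699,93.494) → (151.050,98.956) → (145.588,102.605) → (139.145,103.887) → (132.702,102.605) → (127.240,98.956) → (123.591,93.494) → (122.309,87.051) → (123.591,80.608) → (127.240,75.146) → (132.702,71.497) → (139.145,70.215) → (145.588,71.497) → (151.050,75.146) → (154.699,80.608) → (155.981,87.051), returning to the start.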